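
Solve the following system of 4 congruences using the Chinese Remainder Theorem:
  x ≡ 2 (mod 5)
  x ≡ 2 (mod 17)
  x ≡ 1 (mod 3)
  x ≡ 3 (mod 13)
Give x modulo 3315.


Product of moduli M = 5 · 17 · 3 · 13 = 3315.
Merge one congruence at a time:
  Start: x ≡ 2 (mod 5).
  Combine with x ≡ 2 (mod 17); new modulus lcm = 85.
    Write x = 2 + 5·t and substitute into x ≡ 2 (mod 17): 5·t ≡ 2 − 2 = 0 (mod 17).
    The inverse of 5 mod 17 is 7 (since 5·7 = 35 = 2·17 + 1), so t ≡ 7·0 = 0 ≡ 0 (mod 17).
    Then x = 2 + 5·0 = 2, valid modulo lcm(5, 17) = 85: x ≡ 2 (mod 85).
  Combine with x ≡ 1 (mod 3); new modulus lcm = 255.
    Write x = 2 + 85·t and substitute into x ≡ 1 (mod 3): 85·t ≡ 1 − 2 = -1 (mod 3).
    Reduce coefficients mod 3: 1·t ≡ 2 (mod 3).
    So t ≡ 2 (mod 3).
    Then x = 2 + 85·2 = 172, valid modulo lcm(85, 3) = 255: x ≡ 172 (mod 255).
  Combine with x ≡ 3 (mod 13); new modulus lcm = 3315.
    Write x = 172 + 255·t and substitute into x ≡ 3 (mod 13): 255·t ≡ 3 − 172 = -169 (mod 13).
    Reduce coefficients mod 13: 8·t ≡ 0 (mod 13).
    The inverse of 8 mod 13 is 5 (since 8·5 = 40 = 3·13 + 1), so t ≡ 5·0 = 0 ≡ 0 (mod 13).
    Then x = 172 + 255·0 = 172, valid modulo lcm(255, 13) = 3315: x ≡ 172 (mod 3315).
Verify against each original: 172 mod 5 = 2, 172 mod 17 = 2, 172 mod 3 = 1, 172 mod 13 = 3.

x ≡ 172 (mod 3315).


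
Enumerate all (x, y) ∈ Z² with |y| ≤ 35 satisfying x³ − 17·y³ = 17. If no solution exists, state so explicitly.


The equation is x³ - 17y³ = 17. For fixed y, x³ = 17·y³ + 17, so a solution requires the RHS to be a perfect cube.
Strategy: iterate y from -35 to 35, compute RHS = 17·y³ + 17, and check whether it is a (positive or negative) perfect cube.
Check small values of y:
  y = 0: RHS = 17 is not a perfect cube.
  y = 1: RHS = 34 is not a perfect cube.
  y = -1: RHS = 0 = (0)³ ⇒ x = 0 works.
  y = 2: RHS = 153 is not a perfect cube.
  y = -2: RHS = -119 is not a perfect cube.
  y = 3: RHS = 476 is not a perfect cube.
  y = -3: RHS = -442 is not a perfect cube.
Continuing the search up to |y| = 35 finds no further solutions beyond those listed.
Collected solutions: (0, -1).

Solutions (with |y| ≤ 35): (0, -1).


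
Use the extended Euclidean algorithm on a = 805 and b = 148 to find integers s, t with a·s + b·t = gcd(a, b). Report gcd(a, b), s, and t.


Euclidean algorithm on (805, 148) — divide until remainder is 0:
  805 = 5 · 148 + 65
  148 = 2 · 65 + 18
  65 = 3 · 18 + 11
  18 = 1 · 11 + 7
  11 = 1 · 7 + 4
  7 = 1 · 4 + 3
  4 = 1 · 3 + 1
  3 = 3 · 1 + 0
gcd(805, 148) = 1.
Track Bezout coefficients alongside the remainders: start with r₀ = 805 = a·1 + b·0 (s = 1, t = 0) and r₁ = 148 = a·0 + b·1 (s = 0, t = 1); each new remainder r_{k+1} = r_{k-1} − q_k·r_k inherits s_{k+1} = s_{k-1} − q_k·s_k, t_{k+1} = t_{k-1} − q_k·t_k, so r_k = a·s_k + b·t_k at every step:
  q = 5: r = 65, s = 1 − 5·0 = 1, t = 0 − 5·1 = -5  (check: 805·1 + 148·(-5) = 65)
  q = 2: r = 18, s = 0 − 2·1 = -2, t = 1 − 2·(-5) = 11  (check: 805·(-2) + 148·11 = 18)
  q = 3: r = 11, s = 1 − 3·(-2) = 7, t = -5 − 3·11 = -38  (check: 805·7 + 148·(-38) = 11)
  q = 1: r = 7, s = -2 − 1·7 = -9, t = 11 − 1·(-38) = 49  (check: 805·(-9) + 148·49 = 7)
  q = 1: r = 4, s = 7 − 1·(-9) = 16, t = -38 − 1·49 = -87  (check: 805·16 + 148·(-87) = 4)
  q = 1: r = 3, s = -9 − 1·16 = -25, t = 49 − 1·(-87) = 136  (check: 805·(-25) + 148·136 = 3)
  q = 1: r = 1, s = 16 − 1·(-25) = 41, t = -87 − 1·136 = -223  (check: 805·41 + 148·(-223) = 1)
The row with r = 1 (the gcd) gives the Bezout coefficients s = 41, t = -223.
Result: 805 · (41) + 148 · (-223) = 1.

gcd(805, 148) = 1; s = 41, t = -223 (check: 805·41 + 148·(-223) = 1).


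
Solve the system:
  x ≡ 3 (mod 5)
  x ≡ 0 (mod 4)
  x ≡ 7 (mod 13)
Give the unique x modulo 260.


Moduli 5, 4, 13 are pairwise coprime; by CRT there is a unique solution modulo M = 5 · 4 · 13 = 260.
Solve pairwise, accumulating the modulus:
  Start with x ≡ 3 (mod 5).
  Combine with x ≡ 0 (mod 4): since gcd(5, 4) = 1, we get a unique residue mod 20.
    Write x = 3 + 5·t and substitute into x ≡ 0 (mod 4): 5·t ≡ 0 − 3 = -3 (mod 4).
    Reduce coefficients mod 4: 1·t ≡ 1 (mod 4).
    So t ≡ 1 (mod 4).
    Then x = 3 + 5·1 = 8, valid modulo lcm(5, 4) = 20: x ≡ 8 (mod 20).
  Combine with x ≡ 7 (mod 13): since gcd(20, 13) = 1, we get a unique residue mod 260.
    Write x = 8 + 20·t and substitute into x ≡ 7 (mod 13): 20·t ≡ 7 − 8 = -1 (mod 13).
    Reduce coefficients mod 13: 7·t ≡ 12 (mod 13).
    The inverse of 7 mod 13 is 2 (since 7·2 = 14 = 1·13 + 1), so t ≡ 2·12 = 24 ≡ 11 (mod 13).
    Then x = 8 + 20·11 = 228, valid modulo lcm(20, 13) = 260: x ≡ 228 (mod 260).
Verify: 228 mod 5 = 3 ✓, 228 mod 4 = 0 ✓, 228 mod 13 = 7 ✓.

x ≡ 228 (mod 260).


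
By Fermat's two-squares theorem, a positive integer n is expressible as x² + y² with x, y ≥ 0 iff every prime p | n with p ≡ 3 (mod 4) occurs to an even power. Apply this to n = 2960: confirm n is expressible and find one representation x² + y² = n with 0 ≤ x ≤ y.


Step 1: Factor n = 2960 = 2^4 · 5 · 37.
Step 2: Check the mod-4 condition on each prime factor: 2 = 2 (special); 5 ≡ 1 (mod 4), exponent 1; 37 ≡ 1 (mod 4), exponent 1.
All primes ≡ 3 (mod 4) appear to even exponent (or don't appear), so by the two-squares theorem n IS expressible as a sum of two squares.
Step 3: Build a representation. Group n = k² · m with k = 4 and m = 5 · 37 = 185 (a product of primes ≡ 1 (mod 4)); a representation of m scales to one of n via (k·x)² + (k·y)² = k²(x² + y²). Each prime p ≡ 1 (mod 4) is itself a sum of two squares; find a² by testing p − a² for a perfect square:
  5: 5 − 1² = 4 = 2² ⇒ 5 = 1² + 2².
  37: 37 − 1² = 36 = 6² ⇒ 37 = 1² + 6².
  Combine using the Brahmagupta–Fibonacci identity (a² + b²)(c² + d²) = (ac − bd)² + (ad + bc)² = (ac + bd)² + (ad − bc)²:
  5 · 37 = 185: from (1² + 2²)(1² + 6²), take (1·1 − 2·6, 1·6 + 2·1) = (1 − 12, 6 + 2) = (-11, 8); dropping signs (only squares matter) gives (11, 8); check 11² + 8² = 121 + 64 = 185 ✓.
  Scale by k = 4: (4·11, 4·8) = (44, 32).
Step 4: Order so x ≤ y and verify: 32² + 44² = 1024 + 1936 = 2960 = n. ✓

n = 2960 = 32² + 44² (one valid representation with x ≤ y).


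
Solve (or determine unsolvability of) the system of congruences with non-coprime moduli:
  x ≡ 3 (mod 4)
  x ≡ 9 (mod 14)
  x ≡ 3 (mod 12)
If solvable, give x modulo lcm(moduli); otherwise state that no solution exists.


Moduli 4, 14, 12 are not pairwise coprime, so CRT works modulo lcm(m_i) when all pairwise compatibility conditions hold.
Pairwise compatibility: gcd(m_i, m_j) must divide a_i - a_j for every pair.
Merge one congruence at a time:
  Start: x ≡ 3 (mod 4).
  Combine with x ≡ 9 (mod 14): gcd(4, 14) = 2; 9 - 3 = 6, which IS divisible by 2, so compatible.
    Write x = 3 + 4·t and substitute into x ≡ 9 (mod 14): 4·t ≡ 9 − 3 = 6 (mod 14).
    Divide the congruence (and modulus) by g = 2: 2·t ≡ 3 (mod 7).
    The inverse of 2 mod 7 is 4 (since 2·4 = 8 = 1·7 + 1), so t ≡ 4·3 = 12 ≡ 5 (mod 7).
    Then x = 3 + 4·5 = 23, valid modulo lcm(4, 14) = 28: x ≡ 23 (mod 28).
  Combine with x ≡ 3 (mod 12): gcd(28, 12) = 4; 3 - 23 = -20, which IS divisible by 4, so compatible.
    Write x = 23 + 28·t and substitute into x ≡ 3 (mod 12): 28·t ≡ 3 − 23 = -20 (mod 12).
    Divide the congruence (and modulus) by g = 4: 7·t ≡ -5 (mod 3).
    Reduce coefficients mod 3: 1·t ≡ 1 (mod 3).
    So t ≡ 1 (mod 3).
    Then x = 23 + 28·1 = 51, valid modulo lcm(28, 12) = 84: x ≡ 51 (mod 84).
Verify: 51 mod 4 = 3, 51 mod 14 = 9, 51 mod 12 = 3.

x ≡ 51 (mod 84).


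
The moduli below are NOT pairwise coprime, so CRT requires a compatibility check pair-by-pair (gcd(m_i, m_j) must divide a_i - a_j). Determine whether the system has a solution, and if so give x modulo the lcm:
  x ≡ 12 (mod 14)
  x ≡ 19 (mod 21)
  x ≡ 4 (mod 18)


Moduli 14, 21, 18 are not pairwise coprime, so CRT works modulo lcm(m_i) when all pairwise compatibility conditions hold.
Pairwise compatibility: gcd(m_i, m_j) must divide a_i - a_j for every pair.
Merge one congruence at a time:
  Start: x ≡ 12 (mod 14).
  Combine with x ≡ 19 (mod 21): gcd(14, 21) = 7; 19 - 12 = 7, which IS divisible by 7, so compatible.
    Write x = 12 + 14·t and substitute into x ≡ 19 (mod 21): 14·t ≡ 19 − 12 = 7 (mod 21).
    Divide the congruence (and modulus) by g = 7: 2·t ≡ 1 (mod 3).
    The inverse of 2 mod 3 is 2 (since 2·2 = 4 = 1·3 + 1), so t ≡ 2·1 = 2 ≡ 2 (mod 3).
    Then x = 12 + 14·2 = 40, valid modulo lcm(14, 21) = 42: x ≡ 40 (mod 42).
  Combine with x ≡ 4 (mod 18): gcd(42, 18) = 6; 4 - 40 = -36, which IS divisible by 6, so compatible.
    Write x = 40 + 42·t and substitute into x ≡ 4 (mod 18): 42·t ≡ 4 − 40 = -36 (mod 18).
    Divide the congruence (and modulus) by g = 6: 7·t ≡ -6 (mod 3).
    Reduce coefficients mod 3: 1·t ≡ 0 (mod 3).
    So t ≡ 0 (mod 3).
    Then x = 40 + 42·0 = 40, valid modulo lcm(42, 18) = 126: x ≡ 40 (mod 126).
Verify: 40 mod 14 = 12, 40 mod 21 = 19, 40 mod 18 = 4.

x ≡ 40 (mod 126).


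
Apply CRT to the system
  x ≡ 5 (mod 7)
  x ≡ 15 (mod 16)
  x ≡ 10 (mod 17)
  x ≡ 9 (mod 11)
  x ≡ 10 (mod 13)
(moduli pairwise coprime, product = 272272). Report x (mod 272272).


Product of moduli M = 7 · 16 · 17 · 11 · 13 = 272272.
Merge one congruence at a time:
  Start: x ≡ 5 (mod 7).
  Combine with x ≡ 15 (mod 16); new modulus lcm = 112.
    Write x = 5 + 7·t and substitute into x ≡ 15 (mod 16): 7·t ≡ 15 − 5 = 10 (mod 16).
    The inverse of 7 mod 16 is 7 (since 7·7 = 49 = 3·16 + 1), so t ≡ 7·10 = 70 ≡ 6 (mod 16).
    Then x = 5 + 7·6 = 47, valid modulo lcm(7, 16) = 112: x ≡ 47 (mod 112).
  Combine with x ≡ 10 (mod 17); new modulus lcm = 1904.
    Write x = 47 + 112·t and substitute into x ≡ 10 (mod 17): 112·t ≡ 10 − 47 = -37 (mod 17).
    Reduce coefficients mod 17: 10·t ≡ 14 (mod 17).
    The inverse of 10 mod 17 is 12 (since 10·12 = 120 = 7·17 + 1), so t ≡ 12·14 = 168 ≡ 15 (mod 17).
    Then x = 47 + 112·15 = 1727, valid modulo lcm(112, 17) = 1904: x ≡ 1727 (mod 1904).
  Combine with x ≡ 9 (mod 11); new modulus lcm = 20944.
    Write x = 1727 + 1904·t and substitute into x ≡ 9 (mod 11): 1904·t ≡ 9 − 1727 = -1718 (mod 11).
    Reduce coefficients mod 11: 1·t ≡ 9 (mod 11).
    So t ≡ 9 (mod 11).
    Then x = 1727 + 1904·9 = 18863, valid modulo lcm(1904, 11) = 20944: x ≡ 18863 (mod 20944).
  Combine with x ≡ 10 (mod 13); new modulus lcm = 272272.
    Write x = 18863 + 20944·t and substitute into x ≡ 10 (mod 13): 20944·t ≡ 10 − 18863 = -18853 (mod 13).
    Reduce coefficients mod 13: 1·t ≡ 10 (mod 13).
    So t ≡ 10 (mod 13).
    Then x = 18863 + 20944·10 = 228303, valid modulo lcm(20944, 13) = 272272: x ≡ 228303 (mod 272272).
Verify against each original: 228303 mod 7 = 5, 228303 mod 16 = 15, 228303 mod 17 = 10, 228303 mod 11 = 9, 228303 mod 13 = 10.

x ≡ 228303 (mod 272272).


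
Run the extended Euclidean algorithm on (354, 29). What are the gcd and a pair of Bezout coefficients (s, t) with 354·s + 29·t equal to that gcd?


Euclidean algorithm on (354, 29) — divide until remainder is 0:
  354 = 12 · 29 + 6
  29 = 4 · 6 + 5
  6 = 1 · 5 + 1
  5 = 5 · 1 + 0
gcd(354, 29) = 1.
Track Bezout coefficients alongside the remainders: start with r₀ = 354 = a·1 + b·0 (s = 1, t = 0) and r₁ = 29 = a·0 + b·1 (s = 0, t = 1); each new remainder r_{k+1} = r_{k-1} − q_k·r_k inherits s_{k+1} = s_{k-1} − q_k·s_k, t_{k+1} = t_{k-1} − q_k·t_k, so r_k = a·s_k + b·t_k at every step:
  q = 12: r = 6, s = 1 − 12·0 = 1, t = 0 − 12·1 = -12  (check: 354·1 + 29·(-12) = 6)
  q = 4: r = 5, s = 0 − 4·1 = -4, t = 1 − 4·(-12) = 49  (check: 354·(-4) + 29·49 = 5)
  q = 1: r = 1, s = 1 − 1·(-4) = 5, t = -12 − 1·49 = -61  (check: 354·5 + 29·(-61) = 1)
The row with r = 1 (the gcd) gives the Bezout coefficients s = 5, t = -61.
Result: 354 · (5) + 29 · (-61) = 1.

gcd(354, 29) = 1; s = 5, t = -61 (check: 354·5 + 29·(-61) = 1).


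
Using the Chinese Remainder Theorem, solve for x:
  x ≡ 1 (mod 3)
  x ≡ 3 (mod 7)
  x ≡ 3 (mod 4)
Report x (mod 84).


Moduli 3, 7, 4 are pairwise coprime; by CRT there is a unique solution modulo M = 3 · 7 · 4 = 84.
Solve pairwise, accumulating the modulus:
  Start with x ≡ 1 (mod 3).
  Combine with x ≡ 3 (mod 7): since gcd(3, 7) = 1, we get a unique residue mod 21.
    Write x = 1 + 3·t and substitute into x ≡ 3 (mod 7): 3·t ≡ 3 − 1 = 2 (mod 7).
    The inverse of 3 mod 7 is 5 (since 3·5 = 15 = 2·7 + 1), so t ≡ 5·2 = 10 ≡ 3 (mod 7).
    Then x = 1 + 3·3 = 10, valid modulo lcm(3, 7) = 21: x ≡ 10 (mod 21).
  Combine with x ≡ 3 (mod 4): since gcd(21, 4) = 1, we get a unique residue mod 84.
    Write x = 10 + 21·t and substitute into x ≡ 3 (mod 4): 21·t ≡ 3 − 10 = -7 (mod 4).
    Reduce coefficients mod 4: 1·t ≡ 1 (mod 4).
    So t ≡ 1 (mod 4).
    Then x = 10 + 21·1 = 31, valid modulo lcm(21, 4) = 84: x ≡ 31 (mod 84).
Verify: 31 mod 3 = 1 ✓, 31 mod 7 = 3 ✓, 31 mod 4 = 3 ✓.

x ≡ 31 (mod 84).


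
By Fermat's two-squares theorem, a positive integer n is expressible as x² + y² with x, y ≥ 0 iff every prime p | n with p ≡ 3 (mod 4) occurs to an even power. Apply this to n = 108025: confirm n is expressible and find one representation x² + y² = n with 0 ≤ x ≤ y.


Step 1: Factor n = 108025 = 5^2 · 29 · 149.
Step 2: Check the mod-4 condition on each prime factor: 5 ≡ 1 (mod 4), exponent 2; 29 ≡ 1 (mod 4), exponent 1; 149 ≡ 1 (mod 4), exponent 1.
All primes ≡ 3 (mod 4) appear to even exponent (or don't appear), so by the two-squares theorem n IS expressible as a sum of two squares.
Step 3: Build a representation. Group n = k² · m with k = 5 and m = 29 · 149 = 4321 (a product of primes ≡ 1 (mod 4)); a representation of m scales to one of n via (k·x)² + (k·y)² = k²(x² + y²). Each prime p ≡ 1 (mod 4) is itself a sum of two squares; find a² by testing p − a² for a perfect square:
  29: 29 − 1² = 28, 29 − 2² = 25 = 5² ⇒ 29 = 2² + 5².
  149: 149 − 1² = 148, 149 − 2² = 145, 149 − 3² = 140, 149 − 4² = 133, 149 − 5² = 124, 149 − 6² = 113, 149 − 7² = 100 = 10² ⇒ 149 = 7² + 10².
  Combine using the Brahmagupta–Fibonacci identity (a² + b²)(c² + d²) = (ac − bd)² + (ad + bc)² = (ac + bd)² + (ad − bc)²:
  29 · 149 = 4321: from (2² + 5²)(7² + 10²), take (2·7 − 5·10, 2·10 + 5·7) = (14 − 50, 20 + 35) = (-36, 55); dropping signs (only squares matter) gives (36, 55); check 36² + 55² = 1296 + 3025 = 4321 ✓.
  Scale by k = 5: (5·36, 5·55) = (180, 275).
Step 4: Order so x ≤ y and verify: 180² + 275² = 32400 + 75625 = 108025 = n. ✓

n = 108025 = 180² + 275² (one valid representation with x ≤ y).


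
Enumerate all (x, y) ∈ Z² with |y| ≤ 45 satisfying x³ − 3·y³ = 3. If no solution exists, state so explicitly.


The equation is x³ - 3y³ = 3. For fixed y, x³ = 3·y³ + 3, so a solution requires the RHS to be a perfect cube.
Strategy: iterate y from -45 to 45, compute RHS = 3·y³ + 3, and check whether it is a (positive or negative) perfect cube.
Check small values of y:
  y = 0: RHS = 3 is not a perfect cube.
  y = 1: RHS = 6 is not a perfect cube.
  y = -1: RHS = 0 = (0)³ ⇒ x = 0 works.
  y = 2: RHS = 27 = (3)³ ⇒ x = 3 works.
  y = -2: RHS = -21 is not a perfect cube.
  y = 3: RHS = 84 is not a perfect cube.
  y = -3: RHS = -78 is not a perfect cube.
Continuing the search up to |y| = 45 finds no further solutions beyond those listed.
Collected solutions: (0, -1), (3, 2).

Solutions (with |y| ≤ 45): (0, -1), (3, 2).


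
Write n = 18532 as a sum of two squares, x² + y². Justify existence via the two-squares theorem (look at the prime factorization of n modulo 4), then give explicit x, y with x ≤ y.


Step 1: Factor n = 18532 = 2^2 · 41 · 113.
Step 2: Check the mod-4 condition on each prime factor: 2 = 2 (special); 41 ≡ 1 (mod 4), exponent 1; 113 ≡ 1 (mod 4), exponent 1.
All primes ≡ 3 (mod 4) appear to even exponent (or don't appear), so by the two-squares theorem n IS expressible as a sum of two squares.
Step 3: Build a representation. Group n = k² · m with k = 2 and m = 41 · 113 = 4633 (a product of primes ≡ 1 (mod 4)); a representation of m scales to one of n via (k·x)² + (k·y)² = k²(x² + y²). Each prime p ≡ 1 (mod 4) is itself a sum of two squares; find a² by testing p − a² for a perfect square:
  41: 41 − 1² = 40, 41 − 2² = 37, 41 − 3² = 32, 41 − 4² = 25 = 5² ⇒ 41 = 4² + 5².
  113: 113 − 1² = 112, 113 − 2² = 109, 113 − 3² = 104, 113 − 4² = 97, 113 − 5² = 88, 113 − 6² = 77, 113 − 7² = 64 = 8² ⇒ 113 = 7² + 8².
  Combine using the Brahmagupta–Fibonacci identity (a² + b²)(c² + d²) = (ac − bd)² + (ad + bc)² = (ac + bd)² + (ad − bc)²:
  41 · 113 = 4633: from (4² + 5²)(7² + 8²), take (4·7 − 5·8, 4·8 + 5·7) = (28 − 40, 32 + 35) = (-12, 67); dropping signs (only squares matter) gives (12, 67); check 12² + 67² = 144 + 4489 = 4633 ✓.
  Scale by k = 2: (2·12, 2·67) = (24, 134).
Step 4: Order so x ≤ y and verify: 24² + 134² = 576 + 17956 = 18532 = n. ✓

n = 18532 = 24² + 134² (one valid representation with x ≤ y).


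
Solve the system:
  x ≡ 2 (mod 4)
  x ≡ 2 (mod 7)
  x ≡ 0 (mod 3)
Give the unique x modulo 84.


Moduli 4, 7, 3 are pairwise coprime; by CRT there is a unique solution modulo M = 4 · 7 · 3 = 84.
Solve pairwise, accumulating the modulus:
  Start with x ≡ 2 (mod 4).
  Combine with x ≡ 2 (mod 7): since gcd(4, 7) = 1, we get a unique residue mod 28.
    Write x = 2 + 4·t and substitute into x ≡ 2 (mod 7): 4·t ≡ 2 − 2 = 0 (mod 7).
    The inverse of 4 mod 7 is 2 (since 4·2 = 8 = 1·7 + 1), so t ≡ 2·0 = 0 ≡ 0 (mod 7).
    Then x = 2 + 4·0 = 2, valid modulo lcm(4, 7) = 28: x ≡ 2 (mod 28).
  Combine with x ≡ 0 (mod 3): since gcd(28, 3) = 1, we get a unique residue mod 84.
    Write x = 2 + 28·t and substitute into x ≡ 0 (mod 3): 28·t ≡ 0 − 2 = -2 (mod 3).
    Reduce coefficients mod 3: 1·t ≡ 1 (mod 3).
    So t ≡ 1 (mod 3).
    Then x = 2 + 28·1 = 30, valid modulo lcm(28, 3) = 84: x ≡ 30 (mod 84).
Verify: 30 mod 4 = 2 ✓, 30 mod 7 = 2 ✓, 30 mod 3 = 0 ✓.

x ≡ 30 (mod 84).


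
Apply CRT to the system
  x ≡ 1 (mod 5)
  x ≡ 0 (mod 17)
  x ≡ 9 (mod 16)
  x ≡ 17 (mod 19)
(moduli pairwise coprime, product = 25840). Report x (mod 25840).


Product of moduli M = 5 · 17 · 16 · 19 = 25840.
Merge one congruence at a time:
  Start: x ≡ 1 (mod 5).
  Combine with x ≡ 0 (mod 17); new modulus lcm = 85.
    Write x = 1 + 5·t and substitute into x ≡ 0 (mod 17): 5·t ≡ 0 − 1 = -1 (mod 17).
    Reduce coefficients mod 17: 5·t ≡ 16 (mod 17).
    The inverse of 5 mod 17 is 7 (since 5·7 = 35 = 2·17 + 1), so t ≡ 7·16 = 112 ≡ 10 (mod 17).
    Then x = 1 + 5·10 = 51, valid modulo lcm(5, 17) = 85: x ≡ 51 (mod 85).
  Combine with x ≡ 9 (mod 16); new modulus lcm = 1360.
    Write x = 51 + 85·t and substitute into x ≡ 9 (mod 16): 85·t ≡ 9 − 51 = -42 (mod 16).
    Reduce coefficients mod 16: 5·t ≡ 6 (mod 16).
    The inverse of 5 mod 16 is 13 (since 5·13 = 65 = 4·16 + 1), so t ≡ 13·6 = 78 ≡ 14 (mod 16).
    Then x = 51 + 85·14 = 1241, valid modulo lcm(85, 16) = 1360: x ≡ 1241 (mod 1360).
  Combine with x ≡ 17 (mod 19); new modulus lcm = 25840.
    Write x = 1241 + 1360·t and substitute into x ≡ 17 (mod 19): 1360·t ≡ 17 − 1241 = -1224 (mod 19).
    Reduce coefficients mod 19: 11·t ≡ 11 (mod 19).
    The inverse of 11 mod 19 is 7 (since 11·7 = 77 = 4·19 + 1), so t ≡ 7·11 = 77 ≡ 1 (mod 19).
    Then x = 1241 + 1360·1 = 2601, valid modulo lcm(1360, 19) = 25840: x ≡ 2601 (mod 25840).
Verify against each original: 2601 mod 5 = 1, 2601 mod 17 = 0, 2601 mod 16 = 9, 2601 mod 19 = 17.

x ≡ 2601 (mod 25840).


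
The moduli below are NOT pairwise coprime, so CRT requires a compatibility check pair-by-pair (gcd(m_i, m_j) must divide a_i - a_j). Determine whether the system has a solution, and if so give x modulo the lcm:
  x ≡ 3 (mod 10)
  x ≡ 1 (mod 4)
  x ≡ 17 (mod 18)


Moduli 10, 4, 18 are not pairwise coprime, so CRT works modulo lcm(m_i) when all pairwise compatibility conditions hold.
Pairwise compatibility: gcd(m_i, m_j) must divide a_i - a_j for every pair.
Merge one congruence at a time:
  Start: x ≡ 3 (mod 10).
  Combine with x ≡ 1 (mod 4): gcd(10, 4) = 2; 1 - 3 = -2, which IS divisible by 2, so compatible.
    Write x = 3 + 10·t and substitute into x ≡ 1 (mod 4): 10·t ≡ 1 − 3 = -2 (mod 4).
    Divide the congruence (and modulus) by g = 2: 5·t ≡ -1 (mod 2).
    Reduce coefficients mod 2: 1·t ≡ 1 (mod 2).
    So t ≡ 1 (mod 2).
    Then x = 3 + 10·1 = 13, valid modulo lcm(10, 4) = 20: x ≡ 13 (mod 20).
  Combine with x ≡ 17 (mod 18): gcd(20, 18) = 2; 17 - 13 = 4, which IS divisible by 2, so compatible.
    Write x = 13 + 20·t and substitute into x ≡ 17 (mod 18): 20·t ≡ 17 − 13 = 4 (mod 18).
    Divide the congruence (and modulus) by g = 2: 10·t ≡ 2 (mod 9).
    Reduce coefficients mod 9: 1·t ≡ 2 (mod 9).
    So t ≡ 2 (mod 9).
    Then x = 13 + 20·2 = 53, valid modulo lcm(20, 18) = 180: x ≡ 53 (mod 180).
Verify: 53 mod 10 = 3, 53 mod 4 = 1, 53 mod 18 = 17.

x ≡ 53 (mod 180).


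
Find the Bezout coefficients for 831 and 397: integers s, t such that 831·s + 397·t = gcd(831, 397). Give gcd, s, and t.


Euclidean algorithm on (831, 397) — divide until remainder is 0:
  831 = 2 · 397 + 37
  397 = 10 · 37 + 27
  37 = 1 · 27 + 10
  27 = 2 · 10 + 7
  10 = 1 · 7 + 3
  7 = 2 · 3 + 1
  3 = 3 · 1 + 0
gcd(831, 397) = 1.
Track Bezout coefficients alongside the remainders: start with r₀ = 831 = a·1 + b·0 (s = 1, t = 0) and r₁ = 397 = a·0 + b·1 (s = 0, t = 1); each new remainder r_{k+1} = r_{k-1} − q_k·r_k inherits s_{k+1} = s_{k-1} − q_k·s_k, t_{k+1} = t_{k-1} − q_k·t_k, so r_k = a·s_k + b·t_k at every step:
  q = 2: r = 37, s = 1 − 2·0 = 1, t = 0 − 2·1 = -2  (check: 831·1 + 397·(-2) = 37)
  q = 10: r = 27, s = 0 − 10·1 = -10, t = 1 − 10·(-2) = 21  (check: 831·(-10) + 397·21 = 27)
  q = 1: r = 10, s = 1 − 1·(-10) = 11, t = -2 − 1·21 = -23  (check: 831·11 + 397·(-23) = 10)
  q = 2: r = 7, s = -10 − 2·11 = -32, t = 21 − 2·(-23) = 67  (check: 831·(-32) + 397·67 = 7)
  q = 1: r = 3, s = 11 − 1·(-32) = 43, t = -23 − 1·67 = -90  (check: 831·43 + 397·(-90) = 3)
  q = 2: r = 1, s = -32 − 2·43 = -118, t = 67 − 2·(-90) = 247  (check: 831·(-118) + 397·247 = 1)
The row with r = 1 (the gcd) gives the Bezout coefficients s = -118, t = 247.
Result: 831 · (-118) + 397 · (247) = 1.

gcd(831, 397) = 1; s = -118, t = 247 (check: 831·(-118) + 397·247 = 1).


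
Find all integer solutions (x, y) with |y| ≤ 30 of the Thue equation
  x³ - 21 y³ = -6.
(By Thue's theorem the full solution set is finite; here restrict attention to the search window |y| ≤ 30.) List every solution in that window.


The equation is x³ - 21y³ = -6. For fixed y, x³ = 21·y³ − 6, so a solution requires the RHS to be a perfect cube.
Strategy: iterate y from -30 to 30, compute RHS = 21·y³ − 6, and check whether it is a (positive or negative) perfect cube.
Check small values of y:
  y = 0: RHS = -6 is not a perfect cube.
  y = 1: RHS = 15 is not a perfect cube.
  y = -1: RHS = -27 = (-3)³ ⇒ x = -3 works.
  y = 2: RHS = 162 is not a perfect cube.
  y = -2: RHS = -174 is not a perfect cube.
  y = 3: RHS = 561 is not a perfect cube.
  y = -3: RHS = -573 is not a perfect cube.
Continuing the search up to |y| = 30 finds no further solutions beyond those listed.
Collected solutions: (-3, -1).

Solutions (with |y| ≤ 30): (-3, -1).


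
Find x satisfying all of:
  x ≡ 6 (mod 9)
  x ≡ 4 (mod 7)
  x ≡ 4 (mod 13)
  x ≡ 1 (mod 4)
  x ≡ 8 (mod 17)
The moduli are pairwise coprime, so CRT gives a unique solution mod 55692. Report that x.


Product of moduli M = 9 · 7 · 13 · 4 · 17 = 55692.
Merge one congruence at a time:
  Start: x ≡ 6 (mod 9).
  Combine with x ≡ 4 (mod 7); new modulus lcm = 63.
    Write x = 6 + 9·t and substitute into x ≡ 4 (mod 7): 9·t ≡ 4 − 6 = -2 (mod 7).
    Reduce coefficients mod 7: 2·t ≡ 5 (mod 7).
    The inverse of 2 mod 7 is 4 (since 2·4 = 8 = 1·7 + 1), so t ≡ 4·5 = 20 ≡ 6 (mod 7).
    Then x = 6 + 9·6 = 60, valid modulo lcm(9, 7) = 63: x ≡ 60 (mod 63).
  Combine with x ≡ 4 (mod 13); new modulus lcm = 819.
    Write x = 60 + 63·t and substitute into x ≡ 4 (mod 13): 63·t ≡ 4 − 60 = -56 (mod 13).
    Reduce coefficients mod 13: 11·t ≡ 9 (mod 13).
    The inverse of 11 mod 13 is 6 (since 11·6 = 66 = 5·13 + 1), so t ≡ 6·9 = 54 ≡ 2 (mod 13).
    Then x = 60 + 63·2 = 186, valid modulo lcm(63, 13) = 819: x ≡ 186 (mod 819).
  Combine with x ≡ 1 (mod 4); new modulus lcm = 3276.
    Write x = 186 + 819·t and substitute into x ≡ 1 (mod 4): 819·t ≡ 1 − 186 = -185 (mod 4).
    Reduce coefficients mod 4: 3·t ≡ 3 (mod 4).
    The inverse of 3 mod 4 is 3 (since 3·3 = 9 = 2·4 + 1), so t ≡ 3·3 = 9 ≡ 1 (mod 4).
    Then x = 186 + 819·1 = 1005, valid modulo lcm(819, 4) = 3276: x ≡ 1005 (mod 3276).
  Combine with x ≡ 8 (mod 17); new modulus lcm = 55692.
    Write x = 1005 + 3276·t and substitute into x ≡ 8 (mod 17): 3276·t ≡ 8 − 1005 = -997 (mod 17).
    Reduce coefficients mod 17: 12·t ≡ 6 (mod 17).
    The inverse of 12 mod 17 is 10 (since 12·10 = 120 = 7·17 + 1), so t ≡ 10·6 = 60 ≡ 9 (mod 17).
    Then x = 1005 + 3276·9 = 30489, valid modulo lcm(3276, 17) = 55692: x ≡ 30489 (mod 55692).
Verify against each original: 30489 mod 9 = 6, 30489 mod 7 = 4, 30489 mod 13 = 4, 30489 mod 4 = 1, 30489 mod 17 = 8.

x ≡ 30489 (mod 55692).


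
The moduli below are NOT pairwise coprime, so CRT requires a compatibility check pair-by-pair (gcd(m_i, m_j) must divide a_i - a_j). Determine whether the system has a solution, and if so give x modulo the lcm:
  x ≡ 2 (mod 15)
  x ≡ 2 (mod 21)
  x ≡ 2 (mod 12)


Moduli 15, 21, 12 are not pairwise coprime, so CRT works modulo lcm(m_i) when all pairwise compatibility conditions hold.
Pairwise compatibility: gcd(m_i, m_j) must divide a_i - a_j for every pair.
Merge one congruence at a time:
  Start: x ≡ 2 (mod 15).
  Combine with x ≡ 2 (mod 21): gcd(15, 21) = 3; 2 - 2 = 0, which IS divisible by 3, so compatible.
    Write x = 2 + 15·t and substitute into x ≡ 2 (mod 21): 15·t ≡ 2 − 2 = 0 (mod 21).
    Divide the congruence (and modulus) by g = 3: 5·t ≡ 0 (mod 7).
    The inverse of 5 mod 7 is 3 (since 5·3 = 15 = 2·7 + 1), so t ≡ 3·0 = 0 ≡ 0 (mod 7).
    Then x = 2 + 15·0 = 2, valid modulo lcm(15, 21) = 105: x ≡ 2 (mod 105).
  Combine with x ≡ 2 (mod 12): gcd(105, 12) = 3; 2 - 2 = 0, which IS divisible by 3, so compatible.
    Write x = 2 + 105·t and substitute into x ≡ 2 (mod 12): 105·t ≡ 2 − 2 = 0 (mod 12).
    Divide the congruence (and modulus) by g = 3: 35·t ≡ 0 (mod 4).
    Reduce coefficients mod 4: 3·t ≡ 0 (mod 4).
    The inverse of 3 mod 4 is 3 (since 3·3 = 9 = 2·4 + 1), so t ≡ 3·0 = 0 ≡ 0 (mod 4).
    Then x = 2 + 105·0 = 2, valid modulo lcm(105, 12) = 420: x ≡ 2 (mod 420).
Verify: 2 mod 15 = 2, 2 mod 21 = 2, 2 mod 12 = 2.

x ≡ 2 (mod 420).


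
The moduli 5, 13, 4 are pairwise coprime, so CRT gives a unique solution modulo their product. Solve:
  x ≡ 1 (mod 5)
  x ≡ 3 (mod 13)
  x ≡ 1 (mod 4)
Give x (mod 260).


Moduli 5, 13, 4 are pairwise coprime; by CRT there is a unique solution modulo M = 5 · 13 · 4 = 260.
Solve pairwise, accumulating the modulus:
  Start with x ≡ 1 (mod 5).
  Combine with x ≡ 3 (mod 13): since gcd(5, 13) = 1, we get a unique residue mod 65.
    Write x = 1 + 5·t and substitute into x ≡ 3 (mod 13): 5·t ≡ 3 − 1 = 2 (mod 13).
    The inverse of 5 mod 13 is 8 (since 5·8 = 40 = 3·13 + 1), so t ≡ 8·2 = 16 ≡ 3 (mod 13).
    Then x = 1 + 5·3 = 16, valid modulo lcm(5, 13) = 65: x ≡ 16 (mod 65).
  Combine with x ≡ 1 (mod 4): since gcd(65, 4) = 1, we get a unique residue mod 260.
    Write x = 16 + 65·t and substitute into x ≡ 1 (mod 4): 65·t ≡ 1 − 16 = -15 (mod 4).
    Reduce coefficients mod 4: 1·t ≡ 1 (mod 4).
    So t ≡ 1 (mod 4).
    Then x = 16 + 65·1 = 81, valid modulo lcm(65, 4) = 260: x ≡ 81 (mod 260).
Verify: 81 mod 5 = 1 ✓, 81 mod 13 = 3 ✓, 81 mod 4 = 1 ✓.

x ≡ 81 (mod 260).


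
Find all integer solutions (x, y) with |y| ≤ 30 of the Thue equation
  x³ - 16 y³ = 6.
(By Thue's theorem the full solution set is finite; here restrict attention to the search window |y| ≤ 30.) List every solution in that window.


The equation is x³ - 16y³ = 6. For fixed y, x³ = 16·y³ + 6, so a solution requires the RHS to be a perfect cube.
Strategy: iterate y from -30 to 30, compute RHS = 16·y³ + 6, and check whether it is a (positive or negative) perfect cube.
Check small values of y:
  y = 0: RHS = 6 is not a perfect cube.
  y = 1: RHS = 22 is not a perfect cube.
  y = -1: RHS = -10 is not a perfect cube.
  y = 2: RHS = 134 is not a perfect cube.
  y = -2: RHS = -122 is not a perfect cube.
  y = 3: RHS = 438 is not a perfect cube.
  y = -3: RHS = -426 is not a perfect cube.
Continuing the search up to |y| = 30 finds no solutions either.
No (x, y) in the scanned range satisfies the equation.

No integer solutions with |y| ≤ 30.


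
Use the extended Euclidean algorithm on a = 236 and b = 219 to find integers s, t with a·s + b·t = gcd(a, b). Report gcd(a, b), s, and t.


Euclidean algorithm on (236, 219) — divide until remainder is 0:
  236 = 1 · 219 + 17
  219 = 12 · 17 + 15
  17 = 1 · 15 + 2
  15 = 7 · 2 + 1
  2 = 2 · 1 + 0
gcd(236, 219) = 1.
Track Bezout coefficients alongside the remainders: start with r₀ = 236 = a·1 + b·0 (s = 1, t = 0) and r₁ = 219 = a·0 + b·1 (s = 0, t = 1); each new remainder r_{k+1} = r_{k-1} − q_k·r_k inherits s_{k+1} = s_{k-1} − q_k·s_k, t_{k+1} = t_{k-1} − q_k·t_k, so r_k = a·s_k + b·t_k at every step:
  q = 1: r = 17, s = 1 − 1·0 = 1, t = 0 − 1·1 = -1  (check: 236·1 + 219·(-1) = 17)
  q = 12: r = 15, s = 0 − 12·1 = -12, t = 1 − 12·(-1) = 13  (check: 236·(-12) + 219·13 = 15)
  q = 1: r = 2, s = 1 − 1·(-12) = 13, t = -1 − 1·13 = -14  (check: 236·13 + 219·(-14) = 2)
  q = 7: r = 1, s = -12 − 7·13 = -103, t = 13 − 7·(-14) = 111  (check: 236·(-103) + 219·111 = 1)
The row with r = 1 (the gcd) gives the Bezout coefficients s = -103, t = 111.
Result: 236 · (-103) + 219 · (111) = 1.

gcd(236, 219) = 1; s = -103, t = 111 (check: 236·(-103) + 219·111 = 1).


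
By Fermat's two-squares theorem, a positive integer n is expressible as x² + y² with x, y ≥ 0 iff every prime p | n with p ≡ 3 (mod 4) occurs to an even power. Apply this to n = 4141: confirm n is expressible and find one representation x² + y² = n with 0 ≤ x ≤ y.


Step 1: Factor n = 4141 = 41 · 101.
Step 2: Check the mod-4 condition on each prime factor: 41 ≡ 1 (mod 4), exponent 1; 101 ≡ 1 (mod 4), exponent 1.
All primes ≡ 3 (mod 4) appear to even exponent (or don't appear), so by the two-squares theorem n IS expressible as a sum of two squares.
Step 3: Build a representation. Here n = 41 · 101 is a product of primes ≡ 1 (mod 4). Each prime p ≡ 1 (mod 4) is itself a sum of two squares; find a² by testing p − a² for a perfect square:
  41: 41 − 1² = 40, 41 − 2² = 37, 41 − 3² = 32, 41 − 4² = 25 = 5² ⇒ 41 = 4² + 5².
  101: 101 − 1² = 100 = 10² ⇒ 101 = 1² + 10².
  Combine using the Brahmagupta–Fibonacci identity (a² + b²)(c² + d²) = (ac − bd)² + (ad + bc)² = (ac + bd)² + (ad − bc)²:
  41 · 101 = 4141: from (4² + 5²)(1² + 10²), take (4·1 − 5·10, 4·10 + 5·1) = (4 − 50, 40 + 5) = (-46, 45); dropping signs (only squares matter) gives (46, 45); check 46² + 45² = 2116 + 2025 = 4141 ✓.
Step 4: Order so x ≤ y and verify: 45² + 46² = 2025 + 2116 = 4141 = n. ✓

n = 4141 = 45² + 46² (one valid representation with x ≤ y).


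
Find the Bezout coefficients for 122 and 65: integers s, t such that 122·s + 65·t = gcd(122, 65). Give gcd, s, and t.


Euclidean algorithm on (122, 65) — divide until remainder is 0:
  122 = 1 · 65 + 57
  65 = 1 · 57 + 8
  57 = 7 · 8 + 1
  8 = 8 · 1 + 0
gcd(122, 65) = 1.
Track Bezout coefficients alongside the remainders: start with r₀ = 122 = a·1 + b·0 (s = 1, t = 0) and r₁ = 65 = a·0 + b·1 (s = 0, t = 1); each new remainder r_{k+1} = r_{k-1} − q_k·r_k inherits s_{k+1} = s_{k-1} − q_k·s_k, t_{k+1} = t_{k-1} − q_k·t_k, so r_k = a·s_k + b·t_k at every step:
  q = 1: r = 57, s = 1 − 1·0 = 1, t = 0 − 1·1 = -1  (check: 122·1 + 65·(-1) = 57)
  q = 1: r = 8, s = 0 − 1·1 = -1, t = 1 − 1·(-1) = 2  (check: 122·(-1) + 65·2 = 8)
  q = 7: r = 1, s = 1 − 7·(-1) = 8, t = -1 − 7·2 = -15  (check: 122·8 + 65·(-15) = 1)
The row with r = 1 (the gcd) gives the Bezout coefficients s = 8, t = -15.
Result: 122 · (8) + 65 · (-15) = 1.

gcd(122, 65) = 1; s = 8, t = -15 (check: 122·8 + 65·(-15) = 1).


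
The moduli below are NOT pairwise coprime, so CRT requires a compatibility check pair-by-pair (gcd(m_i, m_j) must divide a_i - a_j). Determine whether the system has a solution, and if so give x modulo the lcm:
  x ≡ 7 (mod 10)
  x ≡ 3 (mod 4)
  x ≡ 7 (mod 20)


Moduli 10, 4, 20 are not pairwise coprime, so CRT works modulo lcm(m_i) when all pairwise compatibility conditions hold.
Pairwise compatibility: gcd(m_i, m_j) must divide a_i - a_j for every pair.
Merge one congruence at a time:
  Start: x ≡ 7 (mod 10).
  Combine with x ≡ 3 (mod 4): gcd(10, 4) = 2; 3 - 7 = -4, which IS divisible by 2, so compatible.
    Write x = 7 + 10·t and substitute into x ≡ 3 (mod 4): 10·t ≡ 3 − 7 = -4 (mod 4).
    Divide the congruence (and modulus) by g = 2: 5·t ≡ -2 (mod 2).
    Reduce coefficients mod 2: 1·t ≡ 0 (mod 2).
    So t ≡ 0 (mod 2).
    Then x = 7 + 10·0 = 7, valid modulo lcm(10, 4) = 20: x ≡ 7 (mod 20).
  Combine with x ≡ 7 (mod 20): gcd(20, 20) = 20; 7 - 7 = 0, which IS divisible by 20, so compatible.
    Write x = 7 + 20·t and substitute into x ≡ 7 (mod 20): 20·t ≡ 7 − 7 = 0 (mod 20).
    Divide the congruence (and modulus) by g = 20: 1·t ≡ 0 (mod 1).
    Modulo 1 every t works; take t = 0.
    Then x = 7 + 20·0 = 7, valid modulo lcm(20, 20) = 20: x ≡ 7 (mod 20).
Verify: 7 mod 10 = 7, 7 mod 4 = 3, 7 mod 20 = 7.

x ≡ 7 (mod 20).


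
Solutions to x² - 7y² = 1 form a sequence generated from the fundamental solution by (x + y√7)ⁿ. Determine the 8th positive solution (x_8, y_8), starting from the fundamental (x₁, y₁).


Step 1: Find the fundamental solution (x₁, y₁) of x² - 7y² = 1.
  Expand √7 as a continued fraction. a₀ = ⌊√7⌋ = 2; iterate m_{k+1} = d_k·a_k − m_k, d_{k+1} = (7 − m_{k+1}²)/d_k, a_{k+1} = ⌊(a₀ + m_{k+1})/d_{k+1}⌋ (starting m₀ = 0, d₀ = 1), with convergents p_k = a_k·p_{k-1} + p_{k-2}, q_k = a_k·q_{k-1} + q_{k-2} (p₋₁ = 1, q₋₁ = 0):
  k = 0: a₀ = 2; p₀/q₀ = 2/1; p₀² − 7·q₀² = 4 − 7 = -3.
  k = 1: m = 2, d = 3, a = ⌊(2 + 2)/3⌋ = 1; p/q = (1·2 + 1)/(1·1 + 0) = 3/1; p² − 7·q² = 9 − 7 = 2.
  k = 2: m = 1, d = 2, a = ⌊(2 + 1)/2⌋ = 1; p/q = (1·3 + 2)/(1·1 + 1) = 5/2; p² − 7·q² = 25 − 28 = -3.
  k = 3: m = 1, d = 3, a = ⌊(2 + 1)/3⌋ = 1; p/q = (1·5 + 3)/(1·2 + 1) = 8/3; p² − 7·q² = 64 − 63 = 1.
  The first convergent with p² − 7·q² = 1 gives the fundamental solution (x₁, y₁) = (8, 3).
Step 2: Apply the recurrence (x_{n+1}, y_{n+1}) = (x₁x_n + 7y₁y_n, x₁y_n + y₁x_n) repeatedly.
  From (x_1, y_1) = (8, 3): x_2 = 8·8 + 7·3·3 = 127; y_2 = 8·3 + 3·8 = 48.
  From (x_2, y_2) = (127, 48): x_3 = 8·127 + 7·3·48 = 2024; y_3 = 8·48 + 3·127 = 765.
  From (x_3, y_3) = (2024, 765): x_4 = 8·2024 + 7·3·765 = 32257; y_4 = 8·765 + 3·2024 = 12192.
  From (x_4, y_4) = (32257, 12192): x_5 = 8·32257 + 7·3·12192 = 514088; y_5 = 8·12192 + 3·32257 = 194307.
  From (x_5, y_5) = (514088, 194307): x_6 = 8·514088 + 7·3·194307 = 8193151; y_6 = 8·194307 + 3·514088 = 3096720.
  From (x_6, y_6) = (8193151, 3096720): x_7 = 8·8193151 + 7·3·3096720 = 130576328; y_7 = 8·3096720 + 3·8193151 = 49353213.
  From (x_7, y_7) = (130576328, 49353213): x_8 = 8·130576328 + 7·3·49353213 = 2081028097; y_8 = 8·49353213 + 3·130576328 = 786554688.
Step 3: Verify x_8² - 7·y_8² = 4330677940503441409 - 4330677940503441408 = 1 (should be 1). ✓

(x_1, y_1) = (8, 3); (x_8, y_8) = (2081028097, 786554688).


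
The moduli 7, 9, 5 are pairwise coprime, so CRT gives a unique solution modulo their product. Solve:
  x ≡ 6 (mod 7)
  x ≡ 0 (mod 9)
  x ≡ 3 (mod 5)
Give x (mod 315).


Moduli 7, 9, 5 are pairwise coprime; by CRT there is a unique solution modulo M = 7 · 9 · 5 = 315.
Solve pairwise, accumulating the modulus:
  Start with x ≡ 6 (mod 7).
  Combine with x ≡ 0 (mod 9): since gcd(7, 9) = 1, we get a unique residue mod 63.
    Write x = 6 + 7·t and substitute into x ≡ 0 (mod 9): 7·t ≡ 0 − 6 = -6 (mod 9).
    Reduce coefficients mod 9: 7·t ≡ 3 (mod 9).
    The inverse of 7 mod 9 is 4 (since 7·4 = 28 = 3·9 + 1), so t ≡ 4·3 = 12 ≡ 3 (mod 9).
    Then x = 6 + 7·3 = 27, valid modulo lcm(7, 9) = 63: x ≡ 27 (mod 63).
  Combine with x ≡ 3 (mod 5): since gcd(63, 5) = 1, we get a unique residue mod 315.
    Write x = 27 + 63·t and substitute into x ≡ 3 (mod 5): 63·t ≡ 3 − 27 = -24 (mod 5).
    Reduce coefficients mod 5: 3·t ≡ 1 (mod 5).
    The inverse of 3 mod 5 is 2 (since 3·2 = 6 = 1·5 + 1), so t ≡ 2·1 = 2 ≡ 2 (mod 5).
    Then x = 27 + 63·2 = 153, valid modulo lcm(63, 5) = 315: x ≡ 153 (mod 315).
Verify: 153 mod 7 = 6 ✓, 153 mod 9 = 0 ✓, 153 mod 5 = 3 ✓.

x ≡ 153 (mod 315).


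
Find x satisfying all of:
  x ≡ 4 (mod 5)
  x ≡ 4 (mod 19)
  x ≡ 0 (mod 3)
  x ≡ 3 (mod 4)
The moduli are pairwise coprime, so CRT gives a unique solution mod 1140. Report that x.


Product of moduli M = 5 · 19 · 3 · 4 = 1140.
Merge one congruence at a time:
  Start: x ≡ 4 (mod 5).
  Combine with x ≡ 4 (mod 19); new modulus lcm = 95.
    Write x = 4 + 5·t and substitute into x ≡ 4 (mod 19): 5·t ≡ 4 − 4 = 0 (mod 19).
    The inverse of 5 mod 19 is 4 (since 5·4 = 20 = 1·19 + 1), so t ≡ 4·0 = 0 ≡ 0 (mod 19).
    Then x = 4 + 5·0 = 4, valid modulo lcm(5, 19) = 95: x ≡ 4 (mod 95).
  Combine with x ≡ 0 (mod 3); new modulus lcm = 285.
    Write x = 4 + 95·t and substitute into x ≡ 0 (mod 3): 95·t ≡ 0 − 4 = -4 (mod 3).
    Reduce coefficients mod 3: 2·t ≡ 2 (mod 3).
    The inverse of 2 mod 3 is 2 (since 2·2 = 4 = 1·3 + 1), so t ≡ 2·2 = 4 ≡ 1 (mod 3).
    Then x = 4 + 95·1 = 99, valid modulo lcm(95, 3) = 285: x ≡ 99 (mod 285).
  Combine with x ≡ 3 (mod 4); new modulus lcm = 1140.
    Write x = 99 + 285·t and substitute into x ≡ 3 (mod 4): 285·t ≡ 3 − 99 = -96 (mod 4).
    Reduce coefficients mod 4: 1·t ≡ 0 (mod 4).
    So t ≡ 0 (mod 4).
    Then x = 99 + 285·0 = 99, valid modulo lcm(285, 4) = 1140: x ≡ 99 (mod 1140).
Verify against each original: 99 mod 5 = 4, 99 mod 19 = 4, 99 mod 3 = 0, 99 mod 4 = 3.

x ≡ 99 (mod 1140).


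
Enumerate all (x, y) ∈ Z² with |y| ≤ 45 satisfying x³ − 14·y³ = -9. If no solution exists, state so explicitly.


The equation is x³ - 14y³ = -9. For fixed y, x³ = 14·y³ − 9, so a solution requires the RHS to be a perfect cube.
Strategy: iterate y from -45 to 45, compute RHS = 14·y³ − 9, and check whether it is a (positive or negative) perfect cube.
Check small values of y:
  y = 0: RHS = -9 is not a perfect cube.
  y = 1: RHS = 5 is not a perfect cube.
  y = -1: RHS = -23 is not a perfect cube.
  y = 2: RHS = 103 is not a perfect cube.
  y = -2: RHS = -121 is not a perfect cube.
  y = 3: RHS = 369 is not a perfect cube.
  y = -3: RHS = -387 is not a perfect cube.
Continuing the search up to |y| = 45 finds no solutions either.
No (x, y) in the scanned range satisfies the equation.

No integer solutions with |y| ≤ 45.
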